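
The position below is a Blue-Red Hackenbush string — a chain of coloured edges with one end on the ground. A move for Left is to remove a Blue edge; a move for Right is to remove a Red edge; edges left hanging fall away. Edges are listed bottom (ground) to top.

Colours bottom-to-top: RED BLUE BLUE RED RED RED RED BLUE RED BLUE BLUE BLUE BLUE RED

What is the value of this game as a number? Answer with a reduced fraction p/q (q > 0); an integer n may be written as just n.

val_1 [R]  L=[—]  R=[0]  => -1
val_2 [RB]  L=[-1]  R=[0]  => -1/2
val_3 [RBB]  L=[-1 -1/2]  R=[0]  => -1/4
val_4 [RBBR]  L=[-1 -1/2]  R=[-1/4 0]  => -3/8
val_5 [RBBRR]  L=[-1 -1/2]  R=[-3/8 -1/4 0]  => -7/16
val_6 [RBBRRR]  L=[-1 -1/2]  R=[-7/16 -3/8 -1/4 0]  => -15/32
val_7 [RBBRRRR]  L=[-1 -1/2]  R=[-15/32 -7/16 -3/8 -1/4 0]  => -31/64
val_8 [RBBRRRRB]  L=[-1 -1/2 -31/64]  R=[-15/32 -7/16 -3/8 -1/4 0]  => -61/128
val_9 [RBBRRRRBR]  L=[-1 -1/2 -31/64]  R=[-61/128 -15/32 -7/16 -3/8 -1/4 0]  => -123/256
val_10 [RBBRRRRBRB]  L=[-1 -1/2 -31/64 -123/256]  R=[-61/128 -15/32 -7/16 -3/8 -1/4 0]  => -245/512
val_11 [RBBRRRRBRBB]  L=[-1 -1/2 -31/64 -123/256 -245/512]  R=[-61/128 -15/32 -7/16 -3/8 -1/4 0]  => -489/1024
val_12 [RBBRRRRBRBBB]  L=[-1 -1/2 -31/64 -123/256 -245/512 -489/1024]  R=[-61/128 -15/32 -7/16 -3/8 -1/4 0]  => -977/2048
val_13 [RBBRRRRBRBBBB]  L=[-1 -1/2 -31/64 -123/256 -245/512 -489/1024 -977/2048]  R=[-61/128 -15/32 -7/16 -3/8 -1/4 0]  => -1953/4096
val_14 [RBBRRRRBRBBBBR]  L=[-1 -1/2 -31/64 -123/256 -245/512 -489/1024 -977/2048]  R=[-1953/4096 -61/128 -15/32 -7/16 -3/8 -1/4 0]  => -3907/8192

-3907/8192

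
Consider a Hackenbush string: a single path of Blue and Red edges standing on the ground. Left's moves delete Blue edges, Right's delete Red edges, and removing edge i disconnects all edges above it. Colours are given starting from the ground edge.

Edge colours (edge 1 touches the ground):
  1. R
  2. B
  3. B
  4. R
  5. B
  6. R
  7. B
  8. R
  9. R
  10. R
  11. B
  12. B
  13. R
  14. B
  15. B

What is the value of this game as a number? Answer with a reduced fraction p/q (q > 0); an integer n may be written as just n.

g(R) = { — | 0 } so -1
g(RB) = { -1 | 0 } so -1/2
g(RBB) = { -1, -1/2 | 0 } so -1/4
g(RBBR) = { -1, -1/2 | -1/4, 0 } so -3/8
g(RBBRB) = { -1, -1/2, -3/8 | -1/4, 0 } so -5/16
g(RBBRBR) = { -1, -1/2, -3/8 | -5/16, -1/4, 0 } so -11/32
g(RBBRBRB) = { -1, -1/2, -3/8, -11/32 | -5/16, -1/4, 0 } so -21/64
g(RBBRBRBR) = { -1, -1/2, -3/8, -11/32 | -21/64, -5/16, -1/4, 0 } so -43/128
g(RBBRBRBRR) = { -1, -1/2, -3/8, -11/32 | -43/128, -21/64, -5/16, -1/4, 0 } so -87/256
g(RBBRBRBRRR) = { -1, -1/2, -3/8, -11/32 | -87/256, -43/128, -21/64, -5/16, -1/4, 0 } so -175/512
g(RBBRBRBRRRB) = { -1, -1/2, -3/8, -11/32, -175/512 | -87/256, -43/128, -21/64, -5/16, -1/4, 0 } so -349/1024
g(RBBRBRBRRRBB) = { -1, -1/2, -3/8, -11/32, -175/512, -349/1024 | -87/256, -43/128, -21/64, -5/16, -1/4, 0 } so -697/2048
g(RBBRBRBRRRBBR) = { -1, -1/2, -3/8, -11/32, -175/512, -349/1024 | -697/2048, -87/256, -43/128, -21/64, -5/16, -1/4, 0 } so -1395/4096
g(RBBRBRBRRRBBRB) = { -1, -1/2, -3/8, -11/32, -175/512, -349/1024, -1395/4096 | -697/2048, -87/256, -43/128, -21/64, -5/16, -1/4, 0 } so -2789/8192
g(RBBRBRBRRRBBRBB) = { -1, -1/2, -3/8, -11/32, -175/512, -349/1024, -1395/4096, -2789/8192 | -697/2048, -87/256, -43/128, -21/64, -5/16, -1/4, 0 } so -5577/16384

-5577/16384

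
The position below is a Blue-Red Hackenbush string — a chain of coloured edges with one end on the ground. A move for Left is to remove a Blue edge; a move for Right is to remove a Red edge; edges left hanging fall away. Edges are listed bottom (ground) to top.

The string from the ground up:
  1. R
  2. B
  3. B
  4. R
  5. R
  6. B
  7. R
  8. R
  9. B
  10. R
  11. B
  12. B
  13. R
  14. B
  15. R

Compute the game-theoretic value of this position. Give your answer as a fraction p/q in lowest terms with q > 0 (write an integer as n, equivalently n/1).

-6987/16384

value(R) = { · | 0 } gives -1
value(RB) = { -1 | 0 } gives -1/2
value(RBB) = { -1, -1/2 | 0 } gives -1/4
value(RBBR) = { -1, -1/2 | -1/4, 0 } gives -3/8
value(RBBRR) = { -1, -1/2 | -3/8, -1/4, 0 } gives -7/16
value(RBBRRB) = { -1, -1/2, -7/16 | -3/8, -1/4, 0 } gives -13/32
value(RBBRRBR) = { -1, -1/2, -7/16 | -13/32, -3/8, -1/4, 0 } gives -27/64
value(RBBRRBRR) = { -1, -1/2, -7/16 | -27/64, -13/32, -3/8, -1/4, 0 } gives -55/128
value(RBBRRBRRB) = { -1, -1/2, -7/16, -55/128 | -27/64, -13/32, -3/8, -1/4, 0 } gives -109/256
value(RBBRRBRRBR) = { -1, -1/2, -7/16, -55/128 | -109/256, -27/64, -13/32, -3/8, -1/4, 0 } gives -219/512
value(RBBRRBRRBRB) = { -1, -1/2, -7/16, -55/128, -219/512 | -109/256, -27/64, -13/32, -3/8, -1/4, 0 } gives -437/1024
value(RBBRRBRRBRBB) = { -1, -1/2, -7/16, -55/128, -219/512, -437/1024 | -109/256, -27/64, -13/32, -3/8, -1/4, 0 } gives -873/2048
value(RBBRRBRRBRBBR) = { -1, -1/2, -7/16, -55/128, -219/512, -437/1024 | -873/2048, -109/256, -27/64, -13/32, -3/8, -1/4, 0 } gives -1747/4096
value(RBBRRBRRBRBBRB) = { -1, -1/2, -7/16, -55/128, -219/512, -437/1024, -1747/4096 | -873/2048, -109/256, -27/64, -13/32, -3/8, -1/4, 0 } gives -3493/8192
value(RBBRRBRRBRBBRBR) = { -1, -1/2, -7/16, -55/128, -219/512, -437/1024, -1747/4096 | -3493/8192, -873/2048, -109/256, -27/64, -13/32, -3/8, -1/4, 0 } gives -6987/16384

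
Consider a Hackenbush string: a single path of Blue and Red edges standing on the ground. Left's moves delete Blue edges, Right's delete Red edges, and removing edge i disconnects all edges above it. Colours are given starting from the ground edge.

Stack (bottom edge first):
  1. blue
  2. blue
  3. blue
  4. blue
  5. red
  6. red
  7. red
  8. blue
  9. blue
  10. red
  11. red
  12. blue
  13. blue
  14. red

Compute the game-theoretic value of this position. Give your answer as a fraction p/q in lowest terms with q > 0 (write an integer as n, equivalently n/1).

b: Left { 0 }, Right { ∅ } so simplest 1
bb: Left { 0 1 }, Right { ∅ } so simplest 2
bbb: Left { 0 1 2 }, Right { ∅ } so simplest 3
bbbb: Left { 0 1 2 3 }, Right { ∅ } so simplest 4
bbbbr: Left { 0 1 2 3 }, Right { 4 } so simplest 7/2
bbbbrr: Left { 0 1 2 3 }, Right { 7/2 4 } so simplest 13/4
bbbbrrr: Left { 0 1 2 3 }, Right { 13/4 7/2 4 } so simplest 25/8
bbbbrrrb: Left { 0 1 2 3 25/8 }, Right { 13/4 7/2 4 } so simplest 51/16
bbbbrrrbb: Left { 0 1 2 3 25/8 51/16 }, Right { 13/4 7/2 4 } so simplest 103/32
bbbbrrrbbr: Left { 0 1 2 3 25/8 51/16 }, Right { 103/32 13/4 7/2 4 } so simplest 205/64
bbbbrrrbbrr: Left { 0 1 2 3 25/8 51/16 }, Right { 205/64 103/32 13/4 7/2 4 } so simplest 409/128
bbbbrrrbbrrb: Left { 0 1 2 3 25/8 51/16 409/128 }, Right { 205/64 103/32 13/4 7/2 4 } so simplest 819/256
bbbbrrrbbrrbb: Left { 0 1 2 3 25/8 51/16 409/128 819/256 }, Right { 205/64 103/32 13/4 7/2 4 } so simplest 1639/512
bbbbrrrbbrrbbr: Left { 0 1 2 3 25/8 51/16 409/128 819/256 }, Right { 1639/512 205/64 103/32 13/4 7/2 4 } so simplest 3277/1024

3277/1024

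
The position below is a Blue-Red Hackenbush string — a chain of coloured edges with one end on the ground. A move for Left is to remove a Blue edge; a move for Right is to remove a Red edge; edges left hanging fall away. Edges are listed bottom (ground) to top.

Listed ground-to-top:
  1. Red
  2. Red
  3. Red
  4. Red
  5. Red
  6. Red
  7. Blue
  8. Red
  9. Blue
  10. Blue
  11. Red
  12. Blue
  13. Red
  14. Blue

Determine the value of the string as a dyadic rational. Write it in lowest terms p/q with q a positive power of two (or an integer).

-1429/256

1 of 14 · R · max L −∞ · min R 0 => -1
2 of 14 · RR · max L −∞ · min R -1 => -2
3 of 14 · RRR · max L −∞ · min R -2 => -3
4 of 14 · RRRR · max L −∞ · min R -3 => -4
5 of 14 · RRRRR · max L −∞ · min R -4 => -5
6 of 14 · RRRRRR · max L −∞ · min R -5 => -6
7 of 14 · RRRRRRB · max L -6 · min R -5 => -11/2
8 of 14 · RRRRRRBR · max L -6 · min R -11/2 => -23/4
9 of 14 · RRRRRRBRB · max L -23/4 · min R -11/2 => -45/8
10 of 14 · RRRRRRBRBB · max L -45/8 · min R -11/2 => -89/16
11 of 14 · RRRRRRBRBBR · max L -45/8 · min R -89/16 => -179/32
12 of 14 · RRRRRRBRBBRB · max L -179/32 · min R -89/16 => -357/64
13 of 14 · RRRRRRBRBBRBR · max L -179/32 · min R -357/64 => -715/128
14 of 14 · RRRRRRBRBBRBRB · max L -715/128 · min R -357/64 => -1429/256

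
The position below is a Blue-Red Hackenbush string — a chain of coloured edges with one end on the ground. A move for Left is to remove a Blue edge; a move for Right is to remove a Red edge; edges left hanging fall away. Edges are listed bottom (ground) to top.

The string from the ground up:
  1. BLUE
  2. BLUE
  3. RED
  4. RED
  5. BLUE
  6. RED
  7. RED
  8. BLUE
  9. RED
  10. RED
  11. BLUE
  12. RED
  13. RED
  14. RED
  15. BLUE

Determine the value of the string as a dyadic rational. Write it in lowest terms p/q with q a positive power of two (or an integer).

Prefix values for BLUE BLUE RED RED BLUE RED RED BLUE RED RED BLUE RED RED RED BLUE via {L|R} + simplicity:
B: Left { 0 }, Right { · } = simplest 1
BB: Left { 0,1 }, Right { · } = simplest 2
BBR: Left { 0,1 }, Right { 2 } = simplest 3/2
BBRR: Left { 0,1 }, Right { 3/2,2 } = simplest 5/4
BBRRB: Left { 0,1,5/4 }, Right { 3/2,2 } = simplest 11/8
BBRRBR: Left { 0,1,5/4 }, Right { 11/8,3/2,2 } = simplest 21/16
BBRRBRR: Left { 0,1,5/4 }, Right { 21/16,11/8,3/2,2 } = simplest 41/32
BBRRBRRB: Left { 0,1,5/4,41/32 }, Right { 21/16,11/8,3/2,2 } = simplest 83/64
BBRRBRRBR: Left { 0,1,5/4,41/32 }, Right { 83/64,21/16,11/8,3/2,2 } = simplest 165/128
BBRRBRRBRR: Left { 0,1,5/4,41/32 }, Right { 165/128,83/64,21/16,11/8,3/2,2 } = simplest 329/256
BBRRBRRBRRB: Left { 0,1,5/4,41/32,329/256 }, Right { 165/128,83/64,21/16,11/8,3/2,2 } = simplest 659/512
BBRRBRRBRRBR: Left { 0,1,5/4,41/32,329/256 }, Right { 659/512,165/128,83/64,21/16,11/8,3/2,2 } = simplest 1317/1024
BBRRBRRBRRBRR: Left { 0,1,5/4,41/32,329/256 }, Right { 1317/1024,659/512,165/128,83/64,21/16,11/8,3/2,2 } = simplest 2633/2048
BBRRBRRBRRBRRR: Left { 0,1,5/4,41/32,329/256 }, Right { 2633/2048,1317/1024,659/512,165/128,83/64,21/16,11/8,3/2,2 } = simplest 5265/4096
BBRRBRRBRRBRRRB: Left { 0,1,5/4,41/32,329/256,5265/4096 }, Right { 2633/2048,1317/1024,659/512,165/128,83/64,21/16,11/8,3/2,2 } = simplest 10531/8192

10531/8192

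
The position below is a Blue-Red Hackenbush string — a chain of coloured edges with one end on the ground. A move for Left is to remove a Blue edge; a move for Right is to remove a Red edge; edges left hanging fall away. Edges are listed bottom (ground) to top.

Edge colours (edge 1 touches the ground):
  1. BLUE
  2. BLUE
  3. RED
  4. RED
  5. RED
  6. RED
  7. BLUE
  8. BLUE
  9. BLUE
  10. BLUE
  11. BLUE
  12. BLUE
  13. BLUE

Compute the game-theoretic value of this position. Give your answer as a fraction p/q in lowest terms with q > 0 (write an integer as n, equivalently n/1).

val(B) = { 0 | none } = 1
val(BB) = { 0; 1 | none } = 2
val(BBR) = { 0; 1 | 2 } = 3/2
val(BBRR) = { 0; 1 | 3/2; 2 } = 5/4
val(BBRRR) = { 0; 1 | 5/4; 3/2; 2 } = 9/8
val(BBRRRR) = { 0; 1 | 9/8; 5/4; 3/2; 2 } = 17/16
val(BBRRRRB) = { 0; 1; 17/16 | 9/8; 5/4; 3/2; 2 } = 35/32
val(BBRRRRBB) = { 0; 1; 17/16; 35/32 | 9/8; 5/4; 3/2; 2 } = 71/64
val(BBRRRRBBB) = { 0; 1; 17/16; 35/32; 71/64 | 9/8; 5/4; 3/2; 2 } = 143/128
val(BBRRRRBBBB) = { 0; 1; 17/16; 35/32; 71/64; 143/128 | 9/8; 5/4; 3/2; 2 } = 287/256
val(BBRRRRBBBBB) = { 0; 1; 17/16; 35/32; 71/64; 143/128; 287/256 | 9/8; 5/4; 3/2; 2 } = 575/512
val(BBRRRRBBBBBB) = { 0; 1; 17/16; 35/32; 71/64; 143/128; 287/256; 575/512 | 9/8; 5/4; 3/2; 2 } = 1151/1024
val(BBRRRRBBBBBBB) = { 0; 1; 17/16; 35/32; 71/64; 143/128; 287/256; 575/512; 1151/1024 | 9/8; 5/4; 3/2; 2 } = 2303/2048

2303/2048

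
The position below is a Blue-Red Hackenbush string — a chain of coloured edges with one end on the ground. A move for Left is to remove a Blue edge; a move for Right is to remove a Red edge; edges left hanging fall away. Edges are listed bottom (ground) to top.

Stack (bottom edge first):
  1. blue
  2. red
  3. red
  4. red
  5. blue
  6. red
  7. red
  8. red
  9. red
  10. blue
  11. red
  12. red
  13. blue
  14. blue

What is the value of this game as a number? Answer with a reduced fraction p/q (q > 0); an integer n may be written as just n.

g(b) = { 0 |  } => 1
g(br) = { 0 | 1 } => 1/2
g(brr) = { 0 | 1/2, 1 } => 1/4
g(brrr) = { 0 | 1/4, 1/2, 1 } => 1/8
g(brrrb) = { 0, 1/8 | 1/4, 1/2, 1 } => 3/16
g(brrrbr) = { 0, 1/8 | 3/16, 1/4, 1/2, 1 } => 5/32
g(brrrbrr) = { 0, 1/8 | 5/32, 3/16, 1/4, 1/2, 1 } => 9/64
g(brrrbrrr) = { 0, 1/8 | 9/64, 5/32, 3/16, 1/4, 1/2, 1 } => 17/128
g(brrrbrrrr) = { 0, 1/8 | 17/128, 9/64, 5/32, 3/16, 1/4, 1/2, 1 } => 33/256
g(brrrbrrrrb) = { 0, 1/8, 33/256 | 17/128, 9/64, 5/32, 3/16, 1/4, 1/2, 1 } => 67/512
g(brrrbrrrrbr) = { 0, 1/8, 33/256 | 67/512, 17/128, 9/64, 5/32, 3/16, 1/4, 1/2, 1 } => 133/1024
g(brrrbrrrrbrr) = { 0, 1/8, 33/256 | 133/1024, 67/512, 17/128, 9/64, 5/32, 3/16, 1/4, 1/2, 1 } => 265/2048
g(brrrbrrrrbrrb) = { 0, 1/8, 33/256, 265/2048 | 133/1024, 67/512, 17/128, 9/64, 5/32, 3/16, 1/4, 1/2, 1 } => 531/4096
g(brrrbrrrrbrrbb) = { 0, 1/8, 33/256, 265/2048, 531/4096 | 133/1024, 67/512, 17/128, 9/64, 5/32, 3/16, 1/4, 1/2, 1 } => 1063/8192

1063/8192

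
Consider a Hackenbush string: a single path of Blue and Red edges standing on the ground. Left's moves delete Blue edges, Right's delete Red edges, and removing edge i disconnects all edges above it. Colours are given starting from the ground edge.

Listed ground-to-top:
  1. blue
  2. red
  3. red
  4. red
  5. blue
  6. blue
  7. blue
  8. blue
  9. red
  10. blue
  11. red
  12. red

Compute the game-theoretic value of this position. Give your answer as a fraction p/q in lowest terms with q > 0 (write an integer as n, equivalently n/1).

489/2048

value_1 [b]  L=[0]  R=[—]  → 1
value_2 [br]  L=[0]  R=[1]  → 1/2
value_3 [brr]  L=[0]  R=[1/2,1]  → 1/4
value_4 [brrr]  L=[0]  R=[1/4,1/2,1]  → 1/8
value_5 [brrrb]  L=[0,1/8]  R=[1/4,1/2,1]  → 3/16
value_6 [brrrbb]  L=[0,1/8,3/16]  R=[1/4,1/2,1]  → 7/32
value_7 [brrrbbb]  L=[0,1/8,3/16,7/32]  R=[1/4,1/2,1]  → 15/64
value_8 [brrrbbbb]  L=[0,1/8,3/16,7/32,15/64]  R=[1/4,1/2,1]  → 31/128
value_9 [brrrbbbbr]  L=[0,1/8,3/16,7/32,15/64]  R=[31/128,1/4,1/2,1]  → 61/256
value_10 [brrrbbbbrb]  L=[0,1/8,3/16,7/32,15/64,61/256]  R=[31/128,1/4,1/2,1]  → 123/512
value_11 [brrrbbbbrbr]  L=[0,1/8,3/16,7/32,15/64,61/256]  R=[123/512,31/128,1/4,1/2,1]  → 245/1024
value_12 [brrrbbbbrbrr]  L=[0,1/8,3/16,7/32,15/64,61/256]  R=[245/1024,123/512,31/128,1/4,1/2,1]  → 489/2048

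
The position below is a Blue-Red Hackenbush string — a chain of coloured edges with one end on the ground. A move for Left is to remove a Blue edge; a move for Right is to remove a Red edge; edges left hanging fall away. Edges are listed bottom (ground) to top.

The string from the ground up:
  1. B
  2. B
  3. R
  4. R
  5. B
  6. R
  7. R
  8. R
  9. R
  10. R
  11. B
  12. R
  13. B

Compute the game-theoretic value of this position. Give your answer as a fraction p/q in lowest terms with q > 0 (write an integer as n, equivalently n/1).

step 1: add B to get B; options L={ 0 } R={ ∅ } → 1
step 2: add B to get BB; options L={ 0 1 } R={ ∅ } → 2
step 3: add R to get BBR; options L={ 0 1 } R={ 2 } → 3/2
step 4: add R to get BBRR; options L={ 0 1 } R={ 3/2 2 } → 5/4
step 5: add B to get BBRRB; options L={ 0 1 5/4 } R={ 3/2 2 } → 11/8
step 6: add R to get BBRRBR; options L={ 0 1 5/4 } R={ 11/8 3/2 2 } → 21/16
step 7: add R to get BBRRBRR; options L={ 0 1 5/4 } R={ 21/16 11/8 3/2 2 } → 41/32
step 8: add R to get BBRRBRRR; options L={ 0 1 5/4 } R={ 41/32 21/16 11/8 3/2 2 } → 81/64
step 9: add R to get BBRRBRRRR; options L={ 0 1 5/4 } R={ 81/64 41/32 21/16 11/8 3/2 2 } → 161/128
step 10: add R to get BBRRBRRRRR; options L={ 0 1 5/4 } R={ 161/128 81/64 41/32 21/16 11/8 3/2 2 } → 321/256
step 11: add B to get BBRRBRRRRRB; options L={ 0 1 5/4 321/256 } R={ 161/128 81/64 41/32 21/16 11/8 3/2 2 } → 643/512
step 12: add R to get BBRRBRRRRRBR; options L={ 0 1 5/4 321/256 } R={ 643/512 161/128 81/64 41/32 21/16 11/8 3/2 2 } → 1285/1024
step 13: add B to get BBRRBRRRRRBRB; options L={ 0 1 5/4 321/256 1285/1024 } R={ 643/512 161/128 81/64 41/32 21/16 11/8 3/2 2 } → 2571/2048

2571/2048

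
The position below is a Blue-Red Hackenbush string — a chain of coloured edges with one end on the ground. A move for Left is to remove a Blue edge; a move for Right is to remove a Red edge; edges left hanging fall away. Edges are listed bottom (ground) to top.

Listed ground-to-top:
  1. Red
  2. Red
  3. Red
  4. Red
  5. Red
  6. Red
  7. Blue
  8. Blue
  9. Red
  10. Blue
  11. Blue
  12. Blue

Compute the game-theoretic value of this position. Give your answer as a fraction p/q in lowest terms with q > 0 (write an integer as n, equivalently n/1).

-337/64

1 of 12 · R · max L −∞ · min R 0 — -1
2 of 12 · RR · max L −∞ · min R -1 — -2
3 of 12 · RRR · max L −∞ · min R -2 — -3
4 of 12 · RRRR · max L −∞ · min R -3 — -4
5 of 12 · RRRRR · max L −∞ · min R -4 — -5
6 of 12 · RRRRRR · max L −∞ · min R -5 — -6
7 of 12 · RRRRRRB · max L -6 · min R -5 — -11/2
8 of 12 · RRRRRRBB · max L -11/2 · min R -5 — -21/4
9 of 12 · RRRRRRBBR · max L -11/2 · min R -21/4 — -43/8
10 of 12 · RRRRRRBBRB · max L -43/8 · min R -21/4 — -85/16
11 of 12 · RRRRRRBBRBB · max L -85/16 · min R -21/4 — -169/32
12 of 12 · RRRRRRBBRBBB · max L -169/32 · min R -21/4 — -337/64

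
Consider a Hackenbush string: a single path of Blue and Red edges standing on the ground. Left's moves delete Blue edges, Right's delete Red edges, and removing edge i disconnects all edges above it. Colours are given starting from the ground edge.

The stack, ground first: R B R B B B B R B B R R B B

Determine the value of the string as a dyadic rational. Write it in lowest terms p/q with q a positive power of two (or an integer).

Build v(s[:k]) for k = 1..14, string s = R B R B B B B R B B R R B B.
v_1 [R]  L=[∅]  R=[0]  -> -1
v_2 [RB]  L=[-1]  R=[0]  -> -1/2
v_3 [RBR]  L=[-1]  R=[-1/2; 0]  -> -3/4
v_4 [RBRB]  L=[-1; -3/4]  R=[-1/2; 0]  -> -5/8
v_5 [RBRBB]  L=[-1; -3/4; -5/8]  R=[-1/2; 0]  -> -9/16
v_6 [RBRBBB]  L=[-1; -3/4; -5/8; -9/16]  R=[-1/2; 0]  -> -17/32
v_7 [RBRBBBB]  L=[-1; -3/4; -5/8; -9/16; -17/32]  R=[-1/2; 0]  -> -33/64
v_8 [RBRBBBBR]  L=[-1; -3/4; -5/8; -9/16; -17/32]  R=[-33/64; -1/2; 0]  -> -67/128
v_9 [RBRBBBBRB]  L=[-1; -3/4; -5/8; -9/16; -17/32; -67/128]  R=[-33/64; -1/2; 0]  -> -133/256
v_10 [RBRBBBBRBB]  L=[-1; -3/4; -5/8; -9/16; -17/32; -67/128; -133/256]  R=[-33/64; -1/2; 0]  -> -265/512
v_11 [RBRBBBBRBBR]  L=[-1; -3/4; -5/8; -9/16; -17/32; -67/128; -133/256]  R=[-265/512; -33/64; -1/2; 0]  -> -531/1024
v_12 [RBRBBBBRBBRR]  L=[-1; -3/4; -5/8; -9/16; -17/32; -67/128; -133/256]  R=[-531/1024; -265/512; -33/64; -1/2; 0]  -> -1063/2048
v_13 [RBRBBBBRBBRRB]  L=[-1; -3/4; -5/8; -9/16; -17/32; -67/128; -133/256; -1063/2048]  R=[-531/1024; -265/512; -33/64; -1/2; 0]  -> -2125/4096
v_14 [RBRBBBBRBBRRBB]  L=[-1; -3/4; -5/8; -9/16; -17/32; -67/128; -133/256; -1063/2048; -2125/4096]  R=[-531/1024; -265/512; -33/64; -1/2; 0]  -> -4249/8192

-4249/8192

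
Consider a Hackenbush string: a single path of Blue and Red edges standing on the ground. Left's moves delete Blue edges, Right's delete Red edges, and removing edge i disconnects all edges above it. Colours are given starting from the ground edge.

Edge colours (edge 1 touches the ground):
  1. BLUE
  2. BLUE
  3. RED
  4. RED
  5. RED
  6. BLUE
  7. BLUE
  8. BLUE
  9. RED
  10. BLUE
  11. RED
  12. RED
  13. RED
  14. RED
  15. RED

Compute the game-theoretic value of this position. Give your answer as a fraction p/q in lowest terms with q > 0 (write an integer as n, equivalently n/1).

edge 1 of 15 (BLUE): { 0 | (no moves) } — 1
edge 2 of 15 (BLUE): { 0 1 | (no moves) } — 2
edge 3 of 15 (RED): { 0 1 | 2 } — 3/2
edge 4 of 15 (RED): { 0 1 | 3/2 2 } — 5/4
edge 5 of 15 (RED): { 0 1 | 5/4 3/2 2 } — 9/8
edge 6 of 15 (BLUE): { 0 1 9/8 | 5/4 3/2 2 } — 19/16
edge 7 of 15 (BLUE): { 0 1 9/8 19/16 | 5/4 3/2 2 } — 39/32
edge 8 of 15 (BLUE): { 0 1 9/8 19/16 39/32 | 5/4 3/2 2 } — 79/64
edge 9 of 15 (RED): { 0 1 9/8 19/16 39/32 | 79/64 5/4 3/2 2 } — 157/128
edge 10 of 15 (BLUE): { 0 1 9/8 19/16 39/32 157/128 | 79/64 5/4 3/2 2 } — 315/256
edge 11 of 15 (RED): { 0 1 9/8 19/16 39/32 157/128 | 315/256 79/64 5/4 3/2 2 } — 629/512
edge 12 of 15 (RED): { 0 1 9/8 19/16 39/32 157/128 | 629/512 315/256 79/64 5/4 3/2 2 } — 1257/1024
edge 13 of 15 (RED): { 0 1 9/8 19/16 39/32 157/128 | 1257/1024 629/512 315/256 79/64 5/4 3/2 2 } — 2513/2048
edge 14 of 15 (RED): { 0 1 9/8 19/16 39/32 157/128 | 2513/2048 1257/1024 629/512 315/256 79/64 5/4 3/2 2 } — 5025/4096
edge 15 of 15 (RED): { 0 1 9/8 19/16 39/32 157/128 | 5025/4096 2513/2048 1257/1024 629/512 315/256 79/64 5/4 3/2 2 } — 10049/8192

10049/8192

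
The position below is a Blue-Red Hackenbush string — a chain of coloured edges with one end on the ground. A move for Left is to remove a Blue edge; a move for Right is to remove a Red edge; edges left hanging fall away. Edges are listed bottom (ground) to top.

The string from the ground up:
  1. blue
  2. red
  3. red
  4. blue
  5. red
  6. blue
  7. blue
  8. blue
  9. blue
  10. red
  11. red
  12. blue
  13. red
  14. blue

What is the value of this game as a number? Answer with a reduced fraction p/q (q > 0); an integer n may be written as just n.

step 1: add blue to get b; options L={ 0 } R={ · } so 1
step 2: add red to get br; options L={ 0 } R={ 1 } so 1/2
step 3: add red to get brr; options L={ 0 } R={ 1/2 1 } so 1/4
step 4: add blue to get brrb; options L={ 0 1/4 } R={ 1/2 1 } so 3/8
step 5: add red to get brrbr; options L={ 0 1/4 } R={ 3/8 1/2 1 } so 5/16
step 6: add blue to get brrbrb; options L={ 0 1/4 5/16 } R={ 3/8 1/2 1 } so 11/32
step 7: add blue to get brrbrbb; options L={ 0 1/4 5/16 11/32 } R={ 3/8 1/2 1 } so 23/64
step 8: add blue to get brrbrbbb; options L={ 0 1/4 5/16 11/32 23/64 } R={ 3/8 1/2 1 } so 47/128
step 9: add blue to get brrbrbbbb; options L={ 0 1/4 5/16 11/32 23/64 47/128 } R={ 3/8 1/2 1 } so 95/256
step 10: add red to get brrbrbbbbr; options L={ 0 1/4 5/16 11/32 23/64 47/128 } R={ 95/256 3/8 1/2 1 } so 189/512
step 11: add red to get brrbrbbbbrr; options L={ 0 1/4 5/16 11/32 23/64 47/128 } R={ 189/512 95/256 3/8 1/2 1 } so 377/1024
step 12: add blue to get brrbrbbbbrrb; options L={ 0 1/4 5/16 11/32 23/64 47/128 377/1024 } R={ 189/512 95/256 3/8 1/2 1 } so 755/2048
step 13: add red to get brrbrbbbbrrbr; options L={ 0 1/4 5/16 11/32 23/64 47/128 377/1024 } R={ 755/2048 189/512 95/256 3/8 1/2 1 } so 1509/4096
step 14: add blue to get brrbrbbbbrrbrb; options L={ 0 1/4 5/16 11/32 23/64 47/128 377/1024 1509/4096 } R={ 755/2048 189/512 95/256 3/8 1/2 1 } so 3019/8192

3019/8192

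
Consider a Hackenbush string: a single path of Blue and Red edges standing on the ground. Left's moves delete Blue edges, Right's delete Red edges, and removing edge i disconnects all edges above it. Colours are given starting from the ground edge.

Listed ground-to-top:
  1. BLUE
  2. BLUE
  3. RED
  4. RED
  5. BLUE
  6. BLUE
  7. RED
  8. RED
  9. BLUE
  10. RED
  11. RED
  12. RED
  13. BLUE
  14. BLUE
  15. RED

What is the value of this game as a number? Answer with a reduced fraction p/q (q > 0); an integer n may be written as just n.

Recurse on prefixes of the 15-edge string BLUE BLUE RED RED BLUE BLUE RED RED BLUE RED RED RED BLUE BLUE RED:
B: Left { 0 }, Right { none } — simplest 1
BB: Left { 0 1 }, Right { none } — simplest 2
BBR: Left { 0 1 }, Right { 2 } — simplest 3/2
BBRR: Left { 0 1 }, Right { 3/2 2 } — simplest 5/4
BBRRB: Left { 0 1 5/4 }, Right { 3/2 2 } — simplest 11/8
BBRRBB: Left { 0 1 5/4 11/8 }, Right { 3/2 2 } — simplest 23/16
BBRRBBR: Left { 0 1 5/4 11/8 }, Right { 23/16 3/2 2 } — simplest 45/32
BBRRBBRR: Left { 0 1 5/4 11/8 }, Right { 45/32 23/16 3/2 2 } — simplest 89/64
BBRRBBRRB: Left { 0 1 5/4 11/8 89/64 }, Right { 45/32 23/16 3/2 2 } — simplest 179/128
BBRRBBRRBR: Left { 0 1 5/4 11/8 89/64 }, Right { 179/128 45/32 23/16 3/2 2 } — simplest 357/256
BBRRBBRRBRR: Left { 0 1 5/4 11/8 89/64 }, Right { 357/256 179/128 45/32 23/16 3/2 2 } — simplest 713/512
BBRRBBRRBRRR: Left { 0 1 5/4 11/8 89/64 }, Right { 713/512 357/256 179/128 45/32 23/16 3/2 2 } — simplest 1425/1024
BBRRBBRRBRRRB: Left { 0 1 5/4 11/8 89/64 1425/1024 }, Right { 713/512 357/256 179/128 45/32 23/16 3/2 2 } — simplest 2851/2048
BBRRBBRRBRRRBB: Left { 0 1 5/4 11/8 89/64 1425/1024 2851/2048 }, Right { 713/512 357/256 179/128 45/32 23/16 3/2 2 } — simplest 5703/4096
BBRRBBRRBRRRBBR: Left { 0 1 5/4 11/8 89/64 1425/1024 2851/2048 }, Right { 5703/4096 713/512 357/256 179/128 45/32 23/16 3/2 2 } — simplest 11405/8192

11405/8192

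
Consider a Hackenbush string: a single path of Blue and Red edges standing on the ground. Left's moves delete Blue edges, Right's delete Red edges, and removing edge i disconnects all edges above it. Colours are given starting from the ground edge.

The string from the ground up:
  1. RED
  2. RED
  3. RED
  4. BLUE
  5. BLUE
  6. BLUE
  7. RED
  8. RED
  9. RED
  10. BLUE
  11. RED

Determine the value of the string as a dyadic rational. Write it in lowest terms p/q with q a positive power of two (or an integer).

-571/256

edge 1 of 11 (RED): { none | 0 } gives -1
edge 2 of 11 (RED): { none | -1, 0 } gives -2
edge 3 of 11 (RED): { none | -2, -1, 0 } gives -3
edge 4 of 11 (BLUE): { -3 | -2, -1, 0 } gives -5/2
edge 5 of 11 (BLUE): { -3, -5/2 | -2, -1, 0 } gives -9/4
edge 6 of 11 (BLUE): { -3, -5/2, -9/4 | -2, -1, 0 } gives -17/8
edge 7 of 11 (RED): { -3, -5/2, -9/4 | -17/8, -2, -1, 0 } gives -35/16
edge 8 of 11 (RED): { -3, -5/2, -9/4 | -35/16, -17/8, -2, -1, 0 } gives -71/32
edge 9 of 11 (RED): { -3, -5/2, -9/4 | -71/32, -35/16, -17/8, -2, -1, 0 } gives -143/64
edge 10 of 11 (BLUE): { -3, -5/2, -9/4, -143/64 | -71/32, -35/16, -17/8, -2, -1, 0 } gives -285/128
edge 11 of 11 (RED): { -3, -5/2, -9/4, -143/64 | -285/128, -71/32, -35/16, -17/8, -2, -1, 0 } gives -571/256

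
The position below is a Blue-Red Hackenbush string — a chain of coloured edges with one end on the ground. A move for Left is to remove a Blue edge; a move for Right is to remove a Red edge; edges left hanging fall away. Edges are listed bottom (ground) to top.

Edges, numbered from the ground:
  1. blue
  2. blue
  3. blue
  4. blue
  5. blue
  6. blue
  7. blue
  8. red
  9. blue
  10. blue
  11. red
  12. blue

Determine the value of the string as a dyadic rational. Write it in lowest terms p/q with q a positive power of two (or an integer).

edge 1 of 12 (blue): { 0 | · } — 1
edge 2 of 12 (blue): { 0, 1 | · } — 2
edge 3 of 12 (blue): { 0, 1, 2 | · } — 3
edge 4 of 12 (blue): { 0, 1, 2, 3 | · } — 4
edge 5 of 12 (blue): { 0, 1, 2, 3, 4 | · } — 5
edge 6 of 12 (blue): { 0, 1, 2, 3, 4, 5 | · } — 6
edge 7 of 12 (blue): { 0, 1, 2, 3, 4, 5, 6 | · } — 7
edge 8 of 12 (red): { 0, 1, 2, 3, 4, 5, 6 | 7 } — 13/2
edge 9 of 12 (blue): { 0, 1, 2, 3, 4, 5, 6, 13/2 | 7 } — 27/4
edge 10 of 12 (blue): { 0, 1, 2, 3, 4, 5, 6, 13/2, 27/4 | 7 } — 55/8
edge 11 of 12 (red): { 0, 1, 2, 3, 4, 5, 6, 13/2, 27/4 | 55/8, 7 } — 109/16
edge 12 of 12 (blue): { 0, 1, 2, 3, 4, 5, 6, 13/2, 27/4, 109/16 | 55/8, 7 } — 219/32

219/32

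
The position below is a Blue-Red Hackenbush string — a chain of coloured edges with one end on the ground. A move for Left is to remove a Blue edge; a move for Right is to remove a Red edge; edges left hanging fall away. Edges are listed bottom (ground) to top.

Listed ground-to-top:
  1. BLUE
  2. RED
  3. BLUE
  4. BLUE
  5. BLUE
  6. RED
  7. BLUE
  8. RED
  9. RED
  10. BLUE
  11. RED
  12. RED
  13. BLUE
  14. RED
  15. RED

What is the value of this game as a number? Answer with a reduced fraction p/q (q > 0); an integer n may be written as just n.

14921/16384

g_1 [B]  L=[0]  R=[]  -> 1
g_2 [BR]  L=[0]  R=[1]  -> 1/2
g_3 [BRB]  L=[0, 1/2]  R=[1]  -> 3/4
g_4 [BRBB]  L=[0, 1/2, 3/4]  R=[1]  -> 7/8
g_5 [BRBBB]  L=[0, 1/2, 3/4, 7/8]  R=[1]  -> 15/16
g_6 [BRBBBR]  L=[0, 1/2, 3/4, 7/8]  R=[15/16, 1]  -> 29/32
g_7 [BRBBBRB]  L=[0, 1/2, 3/4, 7/8, 29/32]  R=[15/16, 1]  -> 59/64
g_8 [BRBBBRBR]  L=[0, 1/2, 3/4, 7/8, 29/32]  R=[59/64, 15/16, 1]  -> 117/128
g_9 [BRBBBRBRR]  L=[0, 1/2, 3/4, 7/8, 29/32]  R=[117/128, 59/64, 15/16, 1]  -> 233/256
g_10 [BRBBBRBRRB]  L=[0, 1/2, 3/4, 7/8, 29/32, 233/256]  R=[117/128, 59/64, 15/16, 1]  -> 467/512
g_11 [BRBBBRBRRBR]  L=[0, 1/2, 3/4, 7/8, 29/32, 233/256]  R=[467/512, 117/128, 59/64, 15/16, 1]  -> 933/1024
g_12 [BRBBBRBRRBRR]  L=[0, 1/2, 3/4, 7/8, 29/32, 233/256]  R=[933/1024, 467/512, 117/128, 59/64, 15/16, 1]  -> 1865/2048
g_13 [BRBBBRBRRBRRB]  L=[0, 1/2, 3/4, 7/8, 29/32, 233/256, 1865/2048]  R=[933/1024, 467/512, 117/128, 59/64, 15/16, 1]  -> 3731/4096
g_14 [BRBBBRBRRBRRBR]  L=[0, 1/2, 3/4, 7/8, 29/32, 233/256, 1865/2048]  R=[3731/4096, 933/1024, 467/512, 117/128, 59/64, 15/16, 1]  -> 7461/8192
g_15 [BRBBBRBRRBRRBRR]  L=[0, 1/2, 3/4, 7/8, 29/32, 233/256, 1865/2048]  R=[7461/8192, 3731/4096, 933/1024, 467/512, 117/128, 59/64, 15/16, 1]  -> 14921/16384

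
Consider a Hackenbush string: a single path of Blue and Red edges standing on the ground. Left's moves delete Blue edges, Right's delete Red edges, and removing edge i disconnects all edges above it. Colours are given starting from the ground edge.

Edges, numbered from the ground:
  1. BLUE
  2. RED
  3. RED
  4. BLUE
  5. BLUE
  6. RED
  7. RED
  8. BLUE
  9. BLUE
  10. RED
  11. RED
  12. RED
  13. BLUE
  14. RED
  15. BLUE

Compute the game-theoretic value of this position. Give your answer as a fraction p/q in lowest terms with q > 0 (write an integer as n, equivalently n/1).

Prefix values for BLUE RED RED BLUE BLUE RED RED BLUE BLUE RED RED RED BLUE RED BLUE via {L|R} + simplicity:
step 1: add BLUE to get B; options L={ 0 } R={ none } → 1
step 2: add RED to get BR; options L={ 0 } R={ 1 } → 1/2
step 3: add RED to get BRR; options L={ 0 } R={ 1/2, 1 } → 1/4
step 4: add BLUE to get BRRB; options L={ 0, 1/4 } R={ 1/2, 1 } → 3/8
step 5: add BLUE to get BRRBB; options L={ 0, 1/4, 3/8 } R={ 1/2, 1 } → 7/16
step 6: add RED to get BRRBBR; options L={ 0, 1/4, 3/8 } R={ 7/16, 1/2, 1 } → 13/32
step 7: add RED to get BRRBBRR; options L={ 0, 1/4, 3/8 } R={ 13/32, 7/16, 1/2, 1 } → 25/64
step 8: add BLUE to get BRRBBRRB; options L={ 0, 1/4, 3/8, 25/64 } R={ 13/32, 7/16, 1/2, 1 } → 51/128
step 9: add BLUE to get BRRBBRRBB; options L={ 0, 1/4, 3/8, 25/64, 51/128 } R={ 13/32, 7/16, 1/2, 1 } → 103/256
step 10: add RED to get BRRBBRRBBR; options L={ 0, 1/4, 3/8, 25/64, 51/128 } R={ 103/256, 13/32, 7/16, 1/2, 1 } → 205/512
step 11: add RED to get BRRBBRRBBRR; options L={ 0, 1/4, 3/8, 25/64, 51/128 } R={ 205/512, 103/256, 13/32, 7/16, 1/2, 1 } → 409/1024
step 12: add RED to get BRRBBRRBBRRR; options L={ 0, 1/4, 3/8, 25/64, 51/128 } R={ 409/1024, 205/512, 103/256, 13/32, 7/16, 1/2, 1 } → 817/2048
step 13: add BLUE to get BRRBBRRBBRRRB; options L={ 0, 1/4, 3/8, 25/64, 51/128, 817/2048 } R={ 409/1024, 205/512, 103/256, 13/32, 7/16, 1/2, 1 } → 1635/4096
step 14: add RED to get BRRBBRRBBRRRBR; options L={ 0, 1/4, 3/8, 25/64, 51/128, 817/2048 } R={ 1635/4096, 409/1024, 205/512, 103/256, 13/32, 7/16, 1/2, 1 } → 3269/8192
step 15: add BLUE to get BRRBBRRBBRRRBRB; options L={ 0, 1/4, 3/8, 25/64, 51/128, 817/2048, 3269/8192 } R={ 1635/4096, 409/1024, 205/512, 103/256, 13/32, 7/16, 1/2, 1 } → 6539/16384

6539/16384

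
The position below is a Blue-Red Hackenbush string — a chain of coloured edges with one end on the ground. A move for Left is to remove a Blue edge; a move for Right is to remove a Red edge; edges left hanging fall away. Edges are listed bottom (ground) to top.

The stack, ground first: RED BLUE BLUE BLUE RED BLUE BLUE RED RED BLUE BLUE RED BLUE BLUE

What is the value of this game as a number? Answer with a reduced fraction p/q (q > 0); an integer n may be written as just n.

-1225/8192

Build v(s[:k]) for k = 1..14, string s = RED BLUE BLUE BLUE RED BLUE BLUE RED RED BLUE BLUE RED BLUE BLUE.
v_1 [R]  L=[none]  R=[0]  so -1
v_2 [RB]  L=[-1]  R=[0]  so -1/2
v_3 [RBB]  L=[-1,-1/2]  R=[0]  so -1/4
v_4 [RBBB]  L=[-1,-1/2,-1/4]  R=[0]  so -1/8
v_5 [RBBBR]  L=[-1,-1/2,-1/4]  R=[-1/8,0]  so -3/16
v_6 [RBBBRB]  L=[-1,-1/2,-1/4,-3/16]  R=[-1/8,0]  so -5/32
v_7 [RBBBRBB]  L=[-1,-1/2,-1/4,-3/16,-5/32]  R=[-1/8,0]  so -9/64
v_8 [RBBBRBBR]  L=[-1,-1/2,-1/4,-3/16,-5/32]  R=[-9/64,-1/8,0]  so -19/128
v_9 [RBBBRBBRR]  L=[-1,-1/2,-1/4,-3/16,-5/32]  R=[-19/128,-9/64,-1/8,0]  so -39/256
v_10 [RBBBRBBRRB]  L=[-1,-1/2,-1/4,-3/16,-5/32,-39/256]  R=[-19/128,-9/64,-1/8,0]  so -77/512
v_11 [RBBBRBBRRBB]  L=[-1,-1/2,-1/4,-3/16,-5/32,-39/256,-77/512]  R=[-19/128,-9/64,-1/8,0]  so -153/1024
v_12 [RBBBRBBRRBBR]  L=[-1,-1/2,-1/4,-3/16,-5/32,-39/256,-77/512]  R=[-153/1024,-19/128,-9/64,-1/8,0]  so -307/2048
v_13 [RBBBRBBRRBBRB]  L=[-1,-1/2,-1/4,-3/16,-5/32,-39/256,-77/512,-307/2048]  R=[-153/1024,-19/128,-9/64,-1/8,0]  so -613/4096
v_14 [RBBBRBBRRBBRBB]  L=[-1,-1/2,-1/4,-3/16,-5/32,-39/256,-77/512,-307/2048,-613/4096]  R=[-153/1024,-19/128,-9/64,-1/8,0]  so -1225/8192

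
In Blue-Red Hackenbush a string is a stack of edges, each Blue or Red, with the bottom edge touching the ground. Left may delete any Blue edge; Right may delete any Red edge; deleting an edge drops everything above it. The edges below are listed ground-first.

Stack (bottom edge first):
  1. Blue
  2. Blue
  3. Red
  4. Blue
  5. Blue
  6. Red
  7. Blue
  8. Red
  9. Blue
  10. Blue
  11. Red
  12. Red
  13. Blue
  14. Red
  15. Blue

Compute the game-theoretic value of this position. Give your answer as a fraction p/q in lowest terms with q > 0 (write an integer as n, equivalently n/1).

15051/8192

Build val(s[:k]) for k = 1..15, string s = Blue Blue Red Blue Blue Red Blue Red Blue Blue Red Red Blue Red Blue.
val_1 [B]  L=[0]  R=[—]  ⇒ 1
val_2 [BB]  L=[0,1]  R=[—]  ⇒ 2
val_3 [BBR]  L=[0,1]  R=[2]  ⇒ 3/2
val_4 [BBRB]  L=[0,1,3/2]  R=[2]  ⇒ 7/4
val_5 [BBRBB]  L=[0,1,3/2,7/4]  R=[2]  ⇒ 15/8
val_6 [BBRBBR]  L=[0,1,3/2,7/4]  R=[15/8,2]  ⇒ 29/16
val_7 [BBRBBRB]  L=[0,1,3/2,7/4,29/16]  R=[15/8,2]  ⇒ 59/32
val_8 [BBRBBRBR]  L=[0,1,3/2,7/4,29/16]  R=[59/32,15/8,2]  ⇒ 117/64
val_9 [BBRBBRBRB]  L=[0,1,3/2,7/4,29/16,117/64]  R=[59/32,15/8,2]  ⇒ 235/128
val_10 [BBRBBRBRBB]  L=[0,1,3/2,7/4,29/16,117/64,235/128]  R=[59/32,15/8,2]  ⇒ 471/256
val_11 [BBRBBRBRBBR]  L=[0,1,3/2,7/4,29/16,117/64,235/128]  R=[471/256,59/32,15/8,2]  ⇒ 941/512
val_12 [BBRBBRBRBBRR]  L=[0,1,3/2,7/4,29/16,117/64,235/128]  R=[941/512,471/256,59/32,15/8,2]  ⇒ 1881/1024
val_13 [BBRBBRBRBBRRB]  L=[0,1,3/2,7/4,29/16,117/64,235/128,1881/1024]  R=[941/512,471/256,59/32,15/8,2]  ⇒ 3763/2048
val_14 [BBRBBRBRBBRRBR]  L=[0,1,3/2,7/4,29/16,117/64,235/128,1881/1024]  R=[3763/2048,941/512,471/256,59/32,15/8,2]  ⇒ 7525/4096
val_15 [BBRBBRBRBBRRBRB]  L=[0,1,3/2,7/4,29/16,117/64,235/128,1881/1024,7525/4096]  R=[3763/2048,941/512,471/256,59/32,15/8,2]  ⇒ 15051/8192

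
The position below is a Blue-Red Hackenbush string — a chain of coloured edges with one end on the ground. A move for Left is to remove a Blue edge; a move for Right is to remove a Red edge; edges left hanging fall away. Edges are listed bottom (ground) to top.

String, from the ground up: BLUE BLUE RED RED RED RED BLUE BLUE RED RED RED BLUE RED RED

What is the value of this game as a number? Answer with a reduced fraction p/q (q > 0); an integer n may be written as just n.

Build value(s[:k]) for k = 1..14, string s = BLUE BLUE RED RED RED RED BLUE BLUE RED RED RED BLUE RED RED.
edge 1 of 14 (BLUE): { 0 | · } => 1
edge 2 of 14 (BLUE): { 0, 1 | · } => 2
edge 3 of 14 (RED): { 0, 1 | 2 } => 3/2
edge 4 of 14 (RED): { 0, 1 | 3/2, 2 } => 5/4
edge 5 of 14 (RED): { 0, 1 | 5/4, 3/2, 2 } => 9/8
edge 6 of 14 (RED): { 0, 1 | 9/8, 5/4, 3/2, 2 } => 17/16
edge 7 of 14 (BLUE): { 0, 1, 17/16 | 9/8, 5/4, 3/2, 2 } => 35/32
edge 8 of 14 (BLUE): { 0, 1, 17/16, 35/32 | 9/8, 5/4, 3/2, 2 } => 71/64
edge 9 of 14 (RED): { 0, 1, 17/16, 35/32 | 71/64, 9/8, 5/4, 3/2, 2 } => 141/128
edge 10 of 14 (RED): { 0, 1, 17/16, 35/32 | 141/128, 71/64, 9/8, 5/4, 3/2, 2 } => 281/256
edge 11 of 14 (RED): { 0, 1, 17/16, 35/32 | 281/256, 141/128, 71/64, 9/8, 5/4, 3/2, 2 } => 561/512
edge 12 of 14 (BLUE): { 0, 1, 17/16, 35/32, 561/512 | 281/256, 141/128, 71/64, 9/8, 5/4, 3/2, 2 } => 1123/1024
edge 13 of 14 (RED): { 0, 1, 17/16, 35/32, 561/512 | 1123/1024, 281/256, 141/128, 71/64, 9/8, 5/4, 3/2, 2 } => 2245/2048
edge 14 of 14 (RED): { 0, 1, 17/16, 35/32, 561/512 | 2245/2048, 1123/1024, 281/256, 141/128, 71/64, 9/8, 5/4, 3/2, 2 } => 4489/4096

4489/4096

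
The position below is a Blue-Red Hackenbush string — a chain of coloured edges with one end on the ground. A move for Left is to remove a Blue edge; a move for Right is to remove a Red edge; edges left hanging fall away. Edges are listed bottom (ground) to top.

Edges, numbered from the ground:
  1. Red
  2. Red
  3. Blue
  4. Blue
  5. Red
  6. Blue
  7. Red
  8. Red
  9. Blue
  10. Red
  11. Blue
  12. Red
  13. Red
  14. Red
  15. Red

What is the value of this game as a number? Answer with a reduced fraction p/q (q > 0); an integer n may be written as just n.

R: Left { ∅ }, Right { 0 } → simplest -1
RR: Left { ∅ }, Right { -1; 0 } → simplest -2
RRB: Left { -2 }, Right { -1; 0 } → simplest -3/2
RRBB: Left { -2; -3/2 }, Right { -1; 0 } → simplest -5/4
RRBBR: Left { -2; -3/2 }, Right { -5/4; -1; 0 } → simplest -11/8
RRBBRB: Left { -2; -3/2; -11/8 }, Right { -5/4; -1; 0 } → simplest -21/16
RRBBRBR: Left { -2; -3/2; -11/8 }, Right { -21/16; -5/4; -1; 0 } → simplest -43/32
RRBBRBRR: Left { -2; -3/2; -11/8 }, Right { -43/32; -21/16; -5/4; -1; 0 } → simplest -87/64
RRBBRBRRB: Left { -2; -3/2; -11/8; -87/64 }, Right { -43/32; -21/16; -5/4; -1; 0 } → simplest -173/128
RRBBRBRRBR: Left { -2; -3/2; -11/8; -87/64 }, Right { -173/128; -43/32; -21/16; -5/4; -1; 0 } → simplest -347/256
RRBBRBRRBRB: Left { -2; -3/2; -11/8; -87/64; -347/256 }, Right { -173/128; -43/32; -21/16; -5/4; -1; 0 } → simplest -693/512
RRBBRBRRBRBR: Left { -2; -3/2; -11/8; -87/64; -347/256 }, Right { -693/512; -173/128; -43/32; -21/16; -5/4; -1; 0 } → simplest -1387/1024
RRBBRBRRBRBRR: Left { -2; -3/2; -11/8; -87/64; -347/256 }, Right { -1387/1024; -693/512; -173/128; -43/32; -21/16; -5/4; -1; 0 } → simplest -2775/2048
RRBBRBRRBRBRRR: Left { -2; -3/2; -11/8; -87/64; -347/256 }, Right { -2775/2048; -1387/1024; -693/512; -173/128; -43/32; -21/16; -5/4; -1; 0 } → simplest -5551/4096
RRBBRBRRBRBRRRR: Left { -2; -3/2; -11/8; -87/64; -347/256 }, Right { -5551/4096; -2775/2048; -1387/1024; -693/512; -173/128; -43/32; -21/16; -5/4; -1; 0 } → simplest -11103/8192

-11103/8192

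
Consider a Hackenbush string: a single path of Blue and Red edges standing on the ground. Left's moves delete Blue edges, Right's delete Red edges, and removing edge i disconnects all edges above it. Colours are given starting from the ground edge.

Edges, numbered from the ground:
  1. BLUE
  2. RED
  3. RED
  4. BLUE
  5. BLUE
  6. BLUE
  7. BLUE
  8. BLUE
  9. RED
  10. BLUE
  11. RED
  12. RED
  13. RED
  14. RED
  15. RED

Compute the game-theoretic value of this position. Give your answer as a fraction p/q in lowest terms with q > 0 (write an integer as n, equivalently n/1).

8001/16384

Recurse on prefixes of the 15-edge string BLUE RED RED BLUE BLUE BLUE BLUE BLUE RED BLUE RED RED RED RED RED:
B: Left { 0 }, Right { none } ⇒ simplest 1
BR: Left { 0 }, Right { 1 } ⇒ simplest 1/2
BRR: Left { 0 }, Right { 1/2 1 } ⇒ simplest 1/4
BRRB: Left { 0 1/4 }, Right { 1/2 1 } ⇒ simplest 3/8
BRRBB: Left { 0 1/4 3/8 }, Right { 1/2 1 } ⇒ simplest 7/16
BRRBBB: Left { 0 1/4 3/8 7/16 }, Right { 1/2 1 } ⇒ simplest 15/32
BRRBBBB: Left { 0 1/4 3/8 7/16 15/32 }, Right { 1/2 1 } ⇒ simplest 31/64
BRRBBBBB: Left { 0 1/4 3/8 7/16 15/32 31/64 }, Right { 1/2 1 } ⇒ simplest 63/128
BRRBBBBBR: Left { 0 1/4 3/8 7/16 15/32 31/64 }, Right { 63/128 1/2 1 } ⇒ simplest 125/256
BRRBBBBBRB: Left { 0 1/4 3/8 7/16 15/32 31/64 125/256 }, Right { 63/128 1/2 1 } ⇒ simplest 251/512
BRRBBBBBRBR: Left { 0 1/4 3/8 7/16 15/32 31/64 125/256 }, Right { 251/512 63/128 1/2 1 } ⇒ simplest 501/1024
BRRBBBBBRBRR: Left { 0 1/4 3/8 7/16 15/32 31/64 125/256 }, Right { 501/1024 251/512 63/128 1/2 1 } ⇒ simplest 1001/2048
BRRBBBBBRBRRR: Left { 0 1/4 3/8 7/16 15/32 31/64 125/256 }, Right { 1001/2048 501/1024 251/512 63/128 1/2 1 } ⇒ simplest 2001/4096
BRRBBBBBRBRRRR: Left { 0 1/4 3/8 7/16 15/32 31/64 125/256 }, Right { 2001/4096 1001/2048 501/1024 251/512 63/128 1/2 1 } ⇒ simplest 4001/8192
BRRBBBBBRBRRRRR: Left { 0 1/4 3/8 7/16 15/32 31/64 125/256 }, Right { 4001/8192 2001/4096 1001/2048 501/1024 251/512 63/128 1/2 1 } ⇒ simplest 8001/16384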